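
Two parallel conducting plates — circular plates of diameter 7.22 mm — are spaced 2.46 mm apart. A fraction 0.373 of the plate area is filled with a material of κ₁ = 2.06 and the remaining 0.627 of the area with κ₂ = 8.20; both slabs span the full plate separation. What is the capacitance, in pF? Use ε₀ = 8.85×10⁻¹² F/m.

A = π(7.22/2 mm)² = 4.09×10⁻⁵ m².
Side-by-side slabs ⇒ two capacitors in parallel, each spanning the full gap.
C₁ = κ₁ε₀A₁/d = 2.06 × 8.85×10⁻¹² × 1.53×10⁻⁵ / 2.46×10⁻³ = 1.13×10⁻¹³ F.
C₂ = κ₂ε₀A₂/d = 8.20 × 8.85×10⁻¹² × 2.57×10⁻⁵ / 2.46×10⁻³ = 7.57×10⁻¹³ F.
C = C₁ + C₂ = 8.70×10⁻¹³ F.

C ≈ 0.870 pF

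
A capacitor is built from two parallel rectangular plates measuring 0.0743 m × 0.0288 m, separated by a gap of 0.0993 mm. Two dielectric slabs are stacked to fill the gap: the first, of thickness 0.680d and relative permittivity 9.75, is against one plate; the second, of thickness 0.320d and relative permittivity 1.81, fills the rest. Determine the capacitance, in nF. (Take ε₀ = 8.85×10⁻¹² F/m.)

A = 0.0743 × 0.0288 m² = 2.14×10⁻³ m².
Stacked slabs ⇒ two capacitors in series, each with the full plate area.
C₁ = κ₁ε₀A/d₁ = 9.75 × 8.85×10⁻¹² × 2.14×10⁻³ / 6.75×10⁻⁵ = 2.73×10⁻⁹ F.
C₂ = κ₂ε₀A/d₂ = 1.81 × 8.85×10⁻¹² × 2.14×10⁻³ / 3.18×10⁻⁵ = 1.08×10⁻⁹ F.
C = (1/C₁ + 1/C₂)⁻¹ = 7.74×10⁻¹⁰ F.

C ≈ 0.774 nF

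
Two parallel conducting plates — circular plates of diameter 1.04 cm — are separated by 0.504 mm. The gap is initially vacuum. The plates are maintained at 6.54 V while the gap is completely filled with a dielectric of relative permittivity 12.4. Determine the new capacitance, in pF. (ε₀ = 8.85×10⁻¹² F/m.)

18.5 pF

A = π(1.04/2 cm)² = 8.49×10⁻⁵ m².
Initially C₁ = ε₀A/d = 8.85×10⁻¹² × 8.49×10⁻⁵ / 5.04×10⁻⁴ = 1.49×10⁻¹² F.
C = κε₀A/d scales with κ, so C₂/C₁ = κ = 12.4.
C₂ = 12.4 × 1.49×10⁻¹² = 1.85×10⁻¹¹ F.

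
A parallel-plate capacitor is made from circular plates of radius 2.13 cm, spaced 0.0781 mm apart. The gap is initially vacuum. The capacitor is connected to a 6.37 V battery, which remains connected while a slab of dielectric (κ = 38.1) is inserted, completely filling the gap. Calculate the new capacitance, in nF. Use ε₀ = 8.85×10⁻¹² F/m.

A = π(2.13 cm)² = 1.43×10⁻³ m².
Initially C₁ = ε₀A/d = 8.85×10⁻¹² × 1.43×10⁻³ / 7.81×10⁻⁵ = 1.62×10⁻¹⁰ F.
C = κε₀A/d scales with κ, so C₂/C₁ = κ = 38.1.
C₂ = 38.1 × 1.62×10⁻¹⁰ = 6.15×10⁻⁹ F.

6.15 nF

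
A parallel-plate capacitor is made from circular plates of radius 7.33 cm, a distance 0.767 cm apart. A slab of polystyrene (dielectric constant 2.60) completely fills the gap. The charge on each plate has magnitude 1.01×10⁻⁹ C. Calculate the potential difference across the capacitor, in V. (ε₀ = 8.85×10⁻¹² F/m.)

19.9 V

A = π(7.33 cm)² = 1.69×10⁻² m².
C = κε₀A/d = 2.60 × 8.85×10⁻¹² × 1.69×10⁻² / 7.67×10⁻³ = 5.06×10⁻¹¹ F.
V = Q/C = 1.01×10⁻⁹ / 5.06×10⁻¹¹ = 19.9 V.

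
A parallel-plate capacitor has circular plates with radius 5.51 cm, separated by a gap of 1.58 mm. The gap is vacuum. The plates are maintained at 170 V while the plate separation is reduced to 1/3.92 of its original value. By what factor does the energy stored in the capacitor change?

Battery connected ⇒ V is held fixed.
C₂ = 3.92 C₁ and U = ½CV², so U₂/U₁ = C₂/C₁ = 3.92.

U₂/U₁ ≈ 3.92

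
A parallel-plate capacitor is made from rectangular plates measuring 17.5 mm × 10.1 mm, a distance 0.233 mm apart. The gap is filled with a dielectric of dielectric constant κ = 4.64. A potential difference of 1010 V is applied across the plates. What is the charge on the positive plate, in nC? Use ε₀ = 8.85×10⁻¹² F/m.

Q ≈ 31.5 nC

A = 17.5 × 10.1 mm² = 1.77×10⁻⁴ m².
C = κε₀A/d = 4.64 × 8.85×10⁻¹² × 1.77×10⁻⁴ / 2.33×10⁻⁴ = 3.12×10⁻¹¹ F.
Q = CV = 3.12×10⁻¹¹ × 1010 = 3.15×10⁻⁸ C.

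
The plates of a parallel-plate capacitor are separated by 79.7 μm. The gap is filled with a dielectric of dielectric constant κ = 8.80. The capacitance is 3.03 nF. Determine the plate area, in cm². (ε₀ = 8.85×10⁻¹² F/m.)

A = Cd/(κε₀) = 3.03×10⁻⁹ × 7.97×10⁻⁵ / (8.80 × 8.85×10⁻¹²) = 3.10×10⁻³ m².

31.0 cm²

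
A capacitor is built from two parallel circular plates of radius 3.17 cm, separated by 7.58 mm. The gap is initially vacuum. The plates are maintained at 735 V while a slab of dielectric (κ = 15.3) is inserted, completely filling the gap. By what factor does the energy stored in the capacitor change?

Battery connected ⇒ V is held fixed.
C₂ = 15.3 C₁ and U = ½CV², so U₂/U₁ = C₂/C₁ = 15.3.

U₂/U₁ ≈ 15.3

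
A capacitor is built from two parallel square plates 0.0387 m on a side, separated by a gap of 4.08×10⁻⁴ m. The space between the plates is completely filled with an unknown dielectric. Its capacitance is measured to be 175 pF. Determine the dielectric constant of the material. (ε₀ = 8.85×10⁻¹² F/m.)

5.39

A = (0.0387 m)² = 1.50×10⁻³ m².
κ = Cd/(ε₀A) = 1.75×10⁻¹⁰ × 4.08×10⁻⁴ / (8.85×10⁻¹² × 1.50×10⁻³) = 5.39.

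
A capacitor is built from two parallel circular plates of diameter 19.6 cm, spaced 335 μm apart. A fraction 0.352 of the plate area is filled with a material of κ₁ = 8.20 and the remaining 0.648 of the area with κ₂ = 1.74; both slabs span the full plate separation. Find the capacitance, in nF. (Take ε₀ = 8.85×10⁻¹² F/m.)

3.20 nF

A = π(19.6/2 cm)² = 3.02×10⁻² m².
Side-by-side slabs ⇒ two capacitors in parallel, each spanning the full gap.
C₁ = κ₁ε₀A₁/d = 8.20 × 8.85×10⁻¹² × 1.06×10⁻² / 3.35×10⁻⁴ = 2.30×10⁻⁹ F.
C₂ = κ₂ε₀A₂/d = 1.74 × 8.85×10⁻¹² × 1.96×10⁻² / 3.35×10⁻⁴ = 8.99×10⁻¹⁰ F.
C = C₁ + C₂ = 3.20×10⁻⁹ F.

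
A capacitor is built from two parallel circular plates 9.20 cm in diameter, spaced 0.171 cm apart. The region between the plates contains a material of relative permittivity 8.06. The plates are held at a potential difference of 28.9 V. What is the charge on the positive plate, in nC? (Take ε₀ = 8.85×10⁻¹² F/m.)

A = π(9.20/2 cm)² = 6.65×10⁻³ m².
C = κε₀A/d = 8.06 × 8.85×10⁻¹² × 6.65×10⁻³ / 1.71×10⁻³ = 2.77×10⁻¹⁰ F.
Q = CV = 2.77×10⁻¹⁰ × 28.9 = 8.01×10⁻⁹ C.

Q ≈ 8.01 nC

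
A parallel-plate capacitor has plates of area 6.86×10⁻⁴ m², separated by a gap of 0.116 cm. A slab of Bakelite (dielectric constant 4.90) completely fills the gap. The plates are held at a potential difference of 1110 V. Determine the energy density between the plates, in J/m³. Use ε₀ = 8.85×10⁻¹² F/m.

E = V/d = 1110 / 1.16×10⁻³ = 9.57×10⁵ V/m.
u = ½κε₀E² = ½ × 4.90 × 8.85×10⁻¹² × (9.57×10⁵)² = 19.9 J/m³.

19.9 J/m³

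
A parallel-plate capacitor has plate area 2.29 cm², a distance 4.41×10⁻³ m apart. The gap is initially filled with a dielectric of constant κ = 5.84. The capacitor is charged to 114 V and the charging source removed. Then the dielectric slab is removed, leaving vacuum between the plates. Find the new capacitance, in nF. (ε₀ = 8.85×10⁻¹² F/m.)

C ≈ 4.60×10⁻⁴ nF

A = 2.29 cm² = 2.29×10⁻⁴ m².
Initially C₁ = κε₀A/d = 5.84 × 8.85×10⁻¹² × 2.29×10⁻⁴ / 4.41×10⁻³ = 2.68×10⁻¹² F.
C = κε₀A/d scales with κ, so C₂/C₁ = 1/κ = 1/5.84 = 0.171.
C₂ = 0.171 × 2.68×10⁻¹² = 4.60×10⁻¹³ F.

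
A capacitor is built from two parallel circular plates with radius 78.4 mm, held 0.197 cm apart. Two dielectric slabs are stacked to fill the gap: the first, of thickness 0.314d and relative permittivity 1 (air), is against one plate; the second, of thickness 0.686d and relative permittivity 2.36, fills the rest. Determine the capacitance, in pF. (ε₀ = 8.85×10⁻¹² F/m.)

A = π(78.4 mm)² = 1.93×10⁻² m².
Stacked slabs ⇒ two capacitors in series, each with the full plate area.
C₁ = κ₁ε₀A/d₁ = 1.00 × 8.85×10⁻¹² × 1.93×10⁻² / 6.19×10⁻⁴ = 2.76×10⁻¹⁰ F.
C₂ = κ₂ε₀A/d₂ = 2.36 × 8.85×10⁻¹² × 1.93×10⁻² / 1.35×10⁻³ = 2.98×10⁻¹⁰ F.
C = (1/C₁ + 1/C₂)⁻¹ = 1.43×10⁻¹⁰ F.

143 pF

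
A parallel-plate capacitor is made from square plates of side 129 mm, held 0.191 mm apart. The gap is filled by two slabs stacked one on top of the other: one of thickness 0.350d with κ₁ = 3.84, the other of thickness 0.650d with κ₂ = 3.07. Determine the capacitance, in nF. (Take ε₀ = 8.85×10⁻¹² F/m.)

C ≈ 2.55 nF

A = (129 mm)² = 1.66×10⁻² m².
Stacked slabs ⇒ two capacitors in series, each with the full plate area.
C₁ = κ₁ε₀A/d₁ = 3.84 × 8.85×10⁻¹² × 1.66×10⁻² / 6.68×10⁻⁵ = 8.46×10⁻⁹ F.
C₂ = κ₂ε₀A/d₂ = 3.07 × 8.85×10⁻¹² × 1.66×10⁻² / 1.24×10⁻⁴ = 3.64×10⁻⁹ F.
C = (1/C₁ + 1/C₂)⁻¹ = 2.55×10⁻⁹ F.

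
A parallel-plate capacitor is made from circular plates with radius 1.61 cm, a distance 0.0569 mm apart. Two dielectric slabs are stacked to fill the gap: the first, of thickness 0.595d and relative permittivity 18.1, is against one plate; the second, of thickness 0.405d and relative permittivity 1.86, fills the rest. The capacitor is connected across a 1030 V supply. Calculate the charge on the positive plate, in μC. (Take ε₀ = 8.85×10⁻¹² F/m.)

Q ≈ 0.521 μC

A = π(1.61 cm)² = 8.14×10⁻⁴ m².
Stacked slabs ⇒ two capacitors in series, each with the full plate area.
C₁ = κ₁ε₀A/d₁ = 18.1 × 8.85×10⁻¹² × 8.14×10⁻⁴ / 3.39×10⁻⁵ = 3.85×10⁻⁹ F.
C₂ = κ₂ε₀A/d₂ = 1.86 × 8.85×10⁻¹² × 8.14×10⁻⁴ / 2.30×10⁻⁵ = 5.82×10⁻¹⁰ F.
C = (1/C₁ + 1/C₂)⁻¹ = 5.05×10⁻¹⁰ F.
Q = CV = 5.05×10⁻¹⁰ × 1030 = 5.21×10⁻⁷ C.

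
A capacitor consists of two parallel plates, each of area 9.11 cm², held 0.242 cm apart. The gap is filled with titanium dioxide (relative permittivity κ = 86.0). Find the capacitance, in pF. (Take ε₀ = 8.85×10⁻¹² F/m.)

C ≈ 287 pF

A = 9.11 cm² = 9.11×10⁻⁴ m².
C = κε₀A/d = 86.0 × 8.85×10⁻¹² × 9.11×10⁻⁴ / 2.42×10⁻³ = 2.87×10⁻¹⁰ F.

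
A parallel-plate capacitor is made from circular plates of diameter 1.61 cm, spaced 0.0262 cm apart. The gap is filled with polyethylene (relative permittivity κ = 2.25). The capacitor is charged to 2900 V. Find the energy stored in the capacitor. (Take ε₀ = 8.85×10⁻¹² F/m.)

A = π(1.61/2 cm)² = 2.04×10⁻⁴ m².
C = κε₀A/d = 2.25 × 8.85×10⁻¹² × 2.04×10⁻⁴ / 2.62×10⁻⁴ = 1.55×10⁻¹¹ F.
U = ½CV² = ½ × 1.55×10⁻¹¹ × (2900)² = 6.51×10⁻⁵ J.

U ≈ 65.1 μJ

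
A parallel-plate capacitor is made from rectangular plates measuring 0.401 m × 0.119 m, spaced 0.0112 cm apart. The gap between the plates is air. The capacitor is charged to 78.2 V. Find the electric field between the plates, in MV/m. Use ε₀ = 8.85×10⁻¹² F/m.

0.698 MV/m

E = V/d = 78.2 / 1.12×10⁻⁴ = 6.98×10⁵ V/m.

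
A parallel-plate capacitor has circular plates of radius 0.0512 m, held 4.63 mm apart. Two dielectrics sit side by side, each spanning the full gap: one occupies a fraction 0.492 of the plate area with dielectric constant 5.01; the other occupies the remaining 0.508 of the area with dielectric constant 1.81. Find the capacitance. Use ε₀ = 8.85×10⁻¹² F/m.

C ≈ 53.3 pF

A = π(0.0512 m)² = 8.24×10⁻³ m².
Side-by-side slabs ⇒ two capacitors in parallel, each spanning the full gap.
C₁ = κ₁ε₀A₁/d = 5.01 × 8.85×10⁻¹² × 4.05×10⁻³ / 4.63×10⁻³ = 3.88×10⁻¹¹ F.
C₂ = κ₂ε₀A₂/d = 1.81 × 8.85×10⁻¹² × 4.18×10⁻³ / 4.63×10⁻³ = 1.45×10⁻¹¹ F.
C = C₁ + C₂ = 5.33×10⁻¹¹ F.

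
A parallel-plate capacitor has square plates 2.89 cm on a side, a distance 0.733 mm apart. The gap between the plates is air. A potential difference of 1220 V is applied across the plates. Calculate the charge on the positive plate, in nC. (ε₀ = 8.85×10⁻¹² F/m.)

Q ≈ 12.3 nC

A = (2.89 cm)² = 8.35×10⁻⁴ m².
C = ε₀A/d = 8.85×10⁻¹² × 8.35×10⁻⁴ / 7.33×10⁻⁴ = 1.01×10⁻¹¹ F.
Q = CV = 1.01×10⁻¹¹ × 1220 = 1.23×10⁻⁸ C.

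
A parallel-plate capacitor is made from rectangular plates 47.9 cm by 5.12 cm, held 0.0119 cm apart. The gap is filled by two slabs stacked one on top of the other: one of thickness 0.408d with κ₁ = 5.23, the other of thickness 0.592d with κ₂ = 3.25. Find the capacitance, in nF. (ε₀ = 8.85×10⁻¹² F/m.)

A = 47.9 × 5.12 cm² = 2.45×10⁻² m².
Stacked slabs ⇒ two capacitors in series, each with the full plate area.
C₁ = κ₁ε₀A/d₁ = 5.23 × 8.85×10⁻¹² × 2.45×10⁻² / 4.86×10⁻⁵ = 2.34×10⁻⁸ F.
C₂ = κ₂ε₀A/d₂ = 3.25 × 8.85×10⁻¹² × 2.45×10⁻² / 7.04×10⁻⁵ = 1.00×10⁻⁸ F.
C = (1/C₁ + 1/C₂)⁻¹ = 7.01×10⁻⁹ F.

C ≈ 7.01 nF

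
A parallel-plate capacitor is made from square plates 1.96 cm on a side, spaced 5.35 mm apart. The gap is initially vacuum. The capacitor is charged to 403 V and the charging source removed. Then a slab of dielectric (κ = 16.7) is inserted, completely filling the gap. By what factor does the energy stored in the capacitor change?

Isolated ⇒ Q is held fixed.
C₂ = 16.7 C₁ and U = Q²/(2C), so U₂/U₁ = C₁/C₂ = 0.0599.

0.0599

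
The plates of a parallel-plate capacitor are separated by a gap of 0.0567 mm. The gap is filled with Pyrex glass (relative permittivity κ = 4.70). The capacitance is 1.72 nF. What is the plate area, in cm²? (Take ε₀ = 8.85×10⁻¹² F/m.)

23.4 cm²

A = Cd/(κε₀) = 1.72×10⁻⁹ × 5.67×10⁻⁵ / (4.70 × 8.85×10⁻¹²) = 2.34×10⁻³ m².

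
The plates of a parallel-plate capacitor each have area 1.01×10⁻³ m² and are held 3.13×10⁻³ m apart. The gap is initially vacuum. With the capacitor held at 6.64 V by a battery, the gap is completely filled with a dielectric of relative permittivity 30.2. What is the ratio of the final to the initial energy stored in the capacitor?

U₂/U₁ ≈ 30.2

Battery connected ⇒ V is held fixed.
C₂ = 30.2 C₁ and U = ½CV², so U₂/U₁ = C₂/C₁ = 30.2.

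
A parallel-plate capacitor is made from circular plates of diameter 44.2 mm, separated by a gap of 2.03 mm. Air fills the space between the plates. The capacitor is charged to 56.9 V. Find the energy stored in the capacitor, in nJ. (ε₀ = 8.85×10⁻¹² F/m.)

10.8 nJ

A = π(44.2/2 mm)² = 1.53×10⁻³ m².
C = ε₀A/d = 8.85×10⁻¹² × 1.53×10⁻³ / 2.03×10⁻³ = 6.69×10⁻¹² F.
U = ½CV² = ½ × 6.69×10⁻¹² × (56.9)² = 1.08×10⁻⁸ J.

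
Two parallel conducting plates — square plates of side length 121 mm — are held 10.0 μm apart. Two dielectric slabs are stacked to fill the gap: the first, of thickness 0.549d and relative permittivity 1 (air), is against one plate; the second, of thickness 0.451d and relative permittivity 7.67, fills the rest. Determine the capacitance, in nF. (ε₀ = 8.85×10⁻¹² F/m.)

21.3 nF

A = (121 mm)² = 1.46×10⁻² m².
Stacked slabs ⇒ two capacitors in series, each with the full plate area.
C₁ = κ₁ε₀A/d₁ = 1.00 × 8.85×10⁻¹² × 1.46×10⁻² / 5.49×10⁻⁶ = 2.36×10⁻⁸ F.
C₂ = κ₂ε₀A/d₂ = 7.67 × 8.85×10⁻¹² × 1.46×10⁻² / 4.51×10⁻⁶ = 2.20×10⁻⁷ F.
C = (1/C₁ + 1/C₂)⁻¹ = 2.13×10⁻⁸ F.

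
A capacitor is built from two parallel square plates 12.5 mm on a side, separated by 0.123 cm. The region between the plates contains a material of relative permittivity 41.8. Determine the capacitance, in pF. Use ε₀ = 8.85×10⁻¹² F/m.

C ≈ 47.0 pF

A = (12.5 mm)² = 1.56×10⁻⁴ m².
C = κε₀A/d = 41.8 × 8.85×10⁻¹² × 1.56×10⁻⁴ / 1.23×10⁻³ = 4.70×10⁻¹¹ F.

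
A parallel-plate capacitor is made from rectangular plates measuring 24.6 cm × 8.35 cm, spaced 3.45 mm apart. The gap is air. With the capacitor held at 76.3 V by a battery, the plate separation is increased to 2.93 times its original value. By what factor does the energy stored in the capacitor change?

Battery connected ⇒ V is held fixed.
C₂ = 0.341 C₁ and U = ½CV², so U₂/U₁ = C₂/C₁ = 0.341.

U₂/U₁ ≈ 0.341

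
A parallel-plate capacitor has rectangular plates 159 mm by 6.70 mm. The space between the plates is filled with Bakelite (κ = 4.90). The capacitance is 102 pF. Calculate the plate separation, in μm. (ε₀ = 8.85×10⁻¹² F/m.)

A = 159 × 6.70 mm² = 1.07×10⁻³ m².
d = κε₀A/C = 4.90 × 8.85×10⁻¹² × 1.07×10⁻³ / 1.02×10⁻¹⁰ = 4.53×10⁻⁴ m.

d ≈ 453 μm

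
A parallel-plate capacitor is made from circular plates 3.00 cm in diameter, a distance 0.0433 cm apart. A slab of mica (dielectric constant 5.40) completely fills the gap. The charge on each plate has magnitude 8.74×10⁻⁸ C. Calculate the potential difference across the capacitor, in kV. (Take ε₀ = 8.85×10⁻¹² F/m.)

A = π(3.00/2 cm)² = 7.07×10⁻⁴ m².
C = κε₀A/d = 5.40 × 8.85×10⁻¹² × 7.07×10⁻⁴ / 4.33×10⁻⁴ = 7.80×10⁻¹¹ F.
V = Q/C = 8.74×10⁻⁸ / 7.80×10⁻¹¹ = 1.12×10³ V.

1.12 kV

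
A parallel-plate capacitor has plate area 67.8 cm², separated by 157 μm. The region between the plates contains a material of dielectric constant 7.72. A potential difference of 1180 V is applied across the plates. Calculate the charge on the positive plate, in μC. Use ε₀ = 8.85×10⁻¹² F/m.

A = 67.8 cm² = 6.78×10⁻³ m².
C = κε₀A/d = 7.72 × 8.85×10⁻¹² × 6.78×10⁻³ / 1.57×10⁻⁴ = 2.95×10⁻⁹ F.
Q = CV = 2.95×10⁻⁹ × 1180 = 3.48×10⁻⁶ C.

Q ≈ 3.48 μC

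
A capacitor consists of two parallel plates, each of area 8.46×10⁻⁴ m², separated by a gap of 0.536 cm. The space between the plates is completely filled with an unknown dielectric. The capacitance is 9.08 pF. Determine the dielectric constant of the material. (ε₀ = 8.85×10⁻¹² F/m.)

κ = Cd/(ε₀A) = 9.08×10⁻¹² × 5.36×10⁻³ / (8.85×10⁻¹² × 8.46×10⁻⁴) = 6.50.

6.50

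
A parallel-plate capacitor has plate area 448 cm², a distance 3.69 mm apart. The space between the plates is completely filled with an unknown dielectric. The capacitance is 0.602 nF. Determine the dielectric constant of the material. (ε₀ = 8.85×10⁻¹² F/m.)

5.60

A = 448 cm² = 4.48×10⁻² m².
κ = Cd/(ε₀A) = 6.02×10⁻¹⁰ × 3.69×10⁻³ / (8.85×10⁻¹² × 4.48×10⁻²) = 5.60.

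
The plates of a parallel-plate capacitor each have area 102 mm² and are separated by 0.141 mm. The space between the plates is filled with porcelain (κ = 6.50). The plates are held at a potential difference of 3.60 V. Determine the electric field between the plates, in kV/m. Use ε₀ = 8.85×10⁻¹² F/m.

E = V/d = 3.60 / 1.41×10⁻⁴ = 2.55×10⁴ V/m.

25.5 kV/m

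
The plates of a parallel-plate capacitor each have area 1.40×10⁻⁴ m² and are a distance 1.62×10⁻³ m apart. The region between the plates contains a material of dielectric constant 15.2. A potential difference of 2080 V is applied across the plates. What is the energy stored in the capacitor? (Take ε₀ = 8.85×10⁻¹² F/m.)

U ≈ 25.1 μJ

C = κε₀A/d = 15.2 × 8.85×10⁻¹² × 1.40×10⁻⁴ / 1.62×10⁻³ = 1.16×10⁻¹¹ F.
U = ½CV² = ½ × 1.16×10⁻¹¹ × (2080)² = 2.51×10⁻⁵ J.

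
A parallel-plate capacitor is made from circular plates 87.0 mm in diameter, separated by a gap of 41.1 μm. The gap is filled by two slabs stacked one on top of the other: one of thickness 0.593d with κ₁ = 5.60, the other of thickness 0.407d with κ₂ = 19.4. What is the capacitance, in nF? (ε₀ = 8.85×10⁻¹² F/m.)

C ≈ 10.1 nF

A = π(87.0/2 mm)² = 5.94×10⁻³ m².
Stacked slabs ⇒ two capacitors in series, each with the full plate area.
C₁ = κ₁ε₀A/d₁ = 5.60 × 8.85×10⁻¹² × 5.94×10⁻³ / 2.44×10⁻⁵ = 1.21×10⁻⁸ F.
C₂ = κ₂ε₀A/d₂ = 19.4 × 8.85×10⁻¹² × 5.94×10⁻³ / 1.67×10⁻⁵ = 6.10×10⁻⁸ F.
C = (1/C₁ + 1/C₂)⁻¹ = 1.01×10⁻⁸ F.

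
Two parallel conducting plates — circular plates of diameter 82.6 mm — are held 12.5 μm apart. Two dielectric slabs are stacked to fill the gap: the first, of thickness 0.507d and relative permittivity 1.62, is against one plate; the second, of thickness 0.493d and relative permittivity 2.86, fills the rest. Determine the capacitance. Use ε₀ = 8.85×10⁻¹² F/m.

C ≈ 7.82 nF

A = π(82.6/2 mm)² = 5.36×10⁻³ m².
Stacked slabs ⇒ two capacitors in series, each with the full plate area.
C₁ = κ₁ε₀A/d₁ = 1.62 × 8.85×10⁻¹² × 5.36×10⁻³ / 6.34×10⁻⁶ = 1.21×10⁻⁸ F.
C₂ = κ₂ε₀A/d₂ = 2.86 × 8.85×10⁻¹² × 5.36×10⁻³ / 6.16×10⁻⁶ = 2.20×10⁻⁸ F.
C = (1/C₁ + 1/C₂)⁻¹ = 7.82×10⁻⁹ F.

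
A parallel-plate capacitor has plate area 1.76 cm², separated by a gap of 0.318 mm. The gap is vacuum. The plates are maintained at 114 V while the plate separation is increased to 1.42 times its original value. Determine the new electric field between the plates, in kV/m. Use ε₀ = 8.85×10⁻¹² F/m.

A = 1.76 cm² = 1.76×10⁻⁴ m².
Initially C₁ = ε₀A/d = 8.85×10⁻¹² × 1.76×10⁻⁴ / 3.18×10⁻⁴ = 4.90×10⁻¹² F.
E₁ = 3.58×10⁵ V/m.
Battery connected ⇒ V is held fixed. E = V/d, so E₂/E₁ = d₁/d₂ = 0.704.
E₂ = 0.704 × 3.58×10⁵ = 2.52×10⁵ V/m.

E ≈ 252 kV/m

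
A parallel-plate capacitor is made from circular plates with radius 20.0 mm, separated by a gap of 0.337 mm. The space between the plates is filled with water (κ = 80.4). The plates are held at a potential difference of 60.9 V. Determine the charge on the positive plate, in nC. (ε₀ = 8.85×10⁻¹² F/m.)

Q ≈ 162 nC

A = π(20.0 mm)² = 1.26×10⁻³ m².
C = κε₀A/d = 80.4 × 8.85×10⁻¹² × 1.26×10⁻³ / 3.37×10⁻⁴ = 2.65×10⁻⁹ F.
Q = CV = 2.65×10⁻⁹ × 60.9 = 1.62×10⁻⁷ C.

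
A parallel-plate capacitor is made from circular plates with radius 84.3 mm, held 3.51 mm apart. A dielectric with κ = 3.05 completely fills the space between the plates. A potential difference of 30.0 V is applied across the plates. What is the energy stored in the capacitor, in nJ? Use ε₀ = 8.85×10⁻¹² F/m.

A = π(84.3 mm)² = 2.23×10⁻² m².
C = κε₀A/d = 3.05 × 8.85×10⁻¹² × 2.23×10⁻² / 3.51×10⁻³ = 1.72×10⁻¹⁰ F.
U = ½CV² = ½ × 1.72×10⁻¹⁰ × (30.0)² = 7.73×10⁻⁸ J.

U ≈ 77.3 nJ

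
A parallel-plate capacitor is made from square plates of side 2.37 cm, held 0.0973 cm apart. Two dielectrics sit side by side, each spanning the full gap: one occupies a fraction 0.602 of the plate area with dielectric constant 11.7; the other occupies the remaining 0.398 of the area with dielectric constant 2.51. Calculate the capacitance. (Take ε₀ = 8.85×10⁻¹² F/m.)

A = (2.37 cm)² = 5.62×10⁻⁴ m².
Side-by-side slabs ⇒ two capacitors in parallel, each spanning the full gap.
C₁ = κ₁ε₀A₁/d = 11.7 × 8.85×10⁻¹² × 3.38×10⁻⁴ / 9.73×10⁻⁴ = 3.60×10⁻¹¹ F.
C₂ = κ₂ε₀A₂/d = 2.51 × 8.85×10⁻¹² × 2.24×10⁻⁴ / 9.73×10⁻⁴ = 5.10×10⁻¹² F.
C = C₁ + C₂ = 4.11×10⁻¹¹ F.

C ≈ 41.1 pF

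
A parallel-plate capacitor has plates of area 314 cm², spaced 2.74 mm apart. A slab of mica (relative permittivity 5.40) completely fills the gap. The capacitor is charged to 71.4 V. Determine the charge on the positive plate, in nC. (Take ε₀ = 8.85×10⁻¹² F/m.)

Q ≈ 39.1 nC

A = 314 cm² = 3.14×10⁻² m².
C = κε₀A/d = 5.40 × 8.85×10⁻¹² × 3.14×10⁻² / 2.74×10⁻³ = 5.48×10⁻¹⁰ F.
Q = CV = 5.48×10⁻¹⁰ × 71.4 = 3.91×10⁻⁸ C.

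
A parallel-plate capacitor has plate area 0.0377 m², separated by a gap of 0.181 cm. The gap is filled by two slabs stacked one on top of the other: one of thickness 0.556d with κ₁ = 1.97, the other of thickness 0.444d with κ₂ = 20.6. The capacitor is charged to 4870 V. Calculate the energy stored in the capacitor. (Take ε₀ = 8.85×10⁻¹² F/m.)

Stacked slabs ⇒ two capacitors in series, each with the full plate area.
C₁ = κ₁ε₀A/d₁ = 1.97 × 8.85×10⁻¹² × 3.77×10⁻² / 1.01×10⁻³ = 6.53×10⁻¹⁰ F.
C₂ = κ₂ε₀A/d₂ = 20.6 × 8.85×10⁻¹² × 3.77×10⁻² / 8.04×10⁻⁴ = 8.55×10⁻⁹ F.
C = (1/C₁ + 1/C₂)⁻¹ = 6.07×10⁻¹⁰ F.
U = ½CV² = ½ × 6.07×10⁻¹⁰ × (4870)² = 7.20×10⁻³ J.

U ≈ 7.20 mJ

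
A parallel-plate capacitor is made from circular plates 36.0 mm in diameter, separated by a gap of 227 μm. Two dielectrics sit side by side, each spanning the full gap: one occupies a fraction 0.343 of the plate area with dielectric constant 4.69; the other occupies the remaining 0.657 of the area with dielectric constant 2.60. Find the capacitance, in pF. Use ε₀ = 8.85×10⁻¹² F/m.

A = π(36.0/2 mm)² = 1.02×10⁻³ m².
Side-by-side slabs ⇒ two capacitors in parallel, each spanning the full gap.
C₁ = κ₁ε₀A₁/d = 4.69 × 8.85×10⁻¹² × 3.49×10⁻⁴ / 2.27×10⁻⁴ = 6.38×10⁻¹¹ F.
C₂ = κ₂ε₀A₂/d = 2.60 × 8.85×10⁻¹² × 6.69×10⁻⁴ / 2.27×10⁻⁴ = 6.78×10⁻¹¹ F.
C = C₁ + C₂ = 1.32×10⁻¹⁰ F.

132 pF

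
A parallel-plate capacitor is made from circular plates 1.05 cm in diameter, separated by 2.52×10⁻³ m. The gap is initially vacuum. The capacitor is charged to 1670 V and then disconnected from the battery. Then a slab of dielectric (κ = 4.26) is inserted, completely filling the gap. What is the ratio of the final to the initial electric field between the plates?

E₂/E₁ ≈ 0.235

Isolated ⇒ Q is held fixed.
V₂ = Q/C₂ = V₁/4.26; E = V/d, so E₂/E₁ = (V₂/V₁)(d₁/d₂) = 0.235.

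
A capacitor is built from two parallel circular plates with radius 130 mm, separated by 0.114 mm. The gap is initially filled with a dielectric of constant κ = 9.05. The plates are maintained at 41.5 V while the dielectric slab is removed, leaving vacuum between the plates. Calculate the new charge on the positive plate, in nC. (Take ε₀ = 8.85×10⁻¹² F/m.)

171 nC

A = π(130 mm)² = 5.31×10⁻² m².
Initially C₁ = κε₀A/d = 9.05 × 8.85×10⁻¹² × 5.31×10⁻² / 1.14×10⁻⁴ = 3.73×10⁻⁸ F.
Q₁ = 1.55×10⁻⁶ C.
Battery connected ⇒ V is held fixed. C₂ = 0.110 C₁ and Q = CV, so Q₂/Q₁ = C₂/C₁ = 0.110.
Q₂ = 0.110 × 1.55×10⁻⁶ = 1.71×10⁻⁷ C.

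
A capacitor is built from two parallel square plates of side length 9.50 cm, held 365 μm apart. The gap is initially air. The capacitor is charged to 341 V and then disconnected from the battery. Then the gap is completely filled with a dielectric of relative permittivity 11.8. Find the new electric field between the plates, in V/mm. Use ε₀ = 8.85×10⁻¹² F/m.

E ≈ 79.2 V/mm

A = (9.50 cm)² = 9.03×10⁻³ m².
Initially C₁ = ε₀A/d = 8.85×10⁻¹² × 9.03×10⁻³ / 3.65×10⁻⁴ = 2.19×10⁻¹⁰ F.
E₁ = 9.34×10⁵ V/m.
Isolated ⇒ Q is held fixed. V₂ = Q/C₂ = V₁/11.8; E = V/d, so E₂/E₁ = (V₂/V₁)(d₁/d₂) = 0.0847.
E₂ = 0.0847 × 9.34×10⁵ = 7.92×10⁴ V/m.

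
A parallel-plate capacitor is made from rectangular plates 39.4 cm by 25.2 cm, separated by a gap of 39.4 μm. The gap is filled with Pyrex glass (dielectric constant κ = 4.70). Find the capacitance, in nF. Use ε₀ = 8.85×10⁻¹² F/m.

105 nF

A = 39.4 × 25.2 cm² = 9.93×10⁻² m².
C = κε₀A/d = 4.70 × 8.85×10⁻¹² × 9.93×10⁻² / 3.94×10⁻⁵ = 1.05×10⁻⁷ F.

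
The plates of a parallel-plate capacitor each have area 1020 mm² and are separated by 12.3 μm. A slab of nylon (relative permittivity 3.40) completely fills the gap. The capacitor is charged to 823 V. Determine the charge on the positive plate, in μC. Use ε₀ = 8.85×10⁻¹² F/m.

Q ≈ 2.05 μC

A = 1020 mm² = 1.02×10⁻³ m².
C = κε₀A/d = 3.40 × 8.85×10⁻¹² × 1.02×10⁻³ / 1.23×10⁻⁵ = 2.50×10⁻⁹ F.
Q = CV = 2.50×10⁻⁹ × 823 = 2.05×10⁻⁶ C.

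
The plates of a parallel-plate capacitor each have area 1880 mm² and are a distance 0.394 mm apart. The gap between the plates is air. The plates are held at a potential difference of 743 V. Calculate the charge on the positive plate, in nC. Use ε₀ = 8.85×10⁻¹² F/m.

31.4 nC

A = 1880 mm² = 1.88×10⁻³ m².
C = ε₀A/d = 8.85×10⁻¹² × 1.88×10⁻³ / 3.94×10⁻⁴ = 4.22×10⁻¹¹ F.
Q = CV = 4.22×10⁻¹¹ × 743 = 3.14×10⁻⁸ C.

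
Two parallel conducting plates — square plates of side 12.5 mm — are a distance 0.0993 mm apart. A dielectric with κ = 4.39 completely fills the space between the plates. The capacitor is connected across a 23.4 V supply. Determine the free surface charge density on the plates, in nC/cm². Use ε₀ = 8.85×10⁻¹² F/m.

A = (12.5 mm)² = 1.56×10⁻⁴ m².
C = κε₀A/d = 4.39 × 8.85×10⁻¹² × 1.56×10⁻⁴ / 9.93×10⁻⁵ = 6.11×10⁻¹¹ F.
σ = Q/A = CV/A = 6.11×10⁻¹¹ × 23.4 / 1.56×10⁻⁴ = 9.16×10⁻⁶ C/m².

σ ≈ 0.916 nC/cm²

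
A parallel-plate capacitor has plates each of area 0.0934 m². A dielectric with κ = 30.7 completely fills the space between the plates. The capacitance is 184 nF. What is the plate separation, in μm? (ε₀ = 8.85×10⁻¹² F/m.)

138 μm

d = κε₀A/C = 30.7 × 8.85×10⁻¹² × 9.34×10⁻² / 1.84×10⁻⁷ = 1.38×10⁻⁴ m.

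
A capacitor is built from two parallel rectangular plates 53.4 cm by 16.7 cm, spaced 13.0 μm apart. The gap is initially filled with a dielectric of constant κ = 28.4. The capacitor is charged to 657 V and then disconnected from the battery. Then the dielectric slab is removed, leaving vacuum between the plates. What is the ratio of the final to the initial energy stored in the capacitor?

Isolated ⇒ Q is held fixed.
C₂ = 0.0352 C₁ and U = Q²/(2C), so U₂/U₁ = C₁/C₂ = 28.4.

28.4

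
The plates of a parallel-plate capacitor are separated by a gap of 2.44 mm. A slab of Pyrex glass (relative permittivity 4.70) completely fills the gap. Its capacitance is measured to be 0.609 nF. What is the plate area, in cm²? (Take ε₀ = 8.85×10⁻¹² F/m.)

A = Cd/(κε₀) = 6.09×10⁻¹⁰ × 2.44×10⁻³ / (4.70 × 8.85×10⁻¹²) = 3.57×10⁻² m².

357 cm²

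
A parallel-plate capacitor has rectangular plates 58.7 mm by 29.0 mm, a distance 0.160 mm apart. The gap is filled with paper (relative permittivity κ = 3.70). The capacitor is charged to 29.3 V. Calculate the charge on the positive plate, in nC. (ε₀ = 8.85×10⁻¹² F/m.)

A = 58.7 × 29.0 mm² = 1.70×10⁻³ m².
C = κε₀A/d = 3.70 × 8.85×10⁻¹² × 1.70×10⁻³ / 1.60×10⁻⁴ = 3.48×10⁻¹⁰ F.
Q = CV = 3.48×10⁻¹⁰ × 29.3 = 1.02×10⁻⁸ C.

10.2 nC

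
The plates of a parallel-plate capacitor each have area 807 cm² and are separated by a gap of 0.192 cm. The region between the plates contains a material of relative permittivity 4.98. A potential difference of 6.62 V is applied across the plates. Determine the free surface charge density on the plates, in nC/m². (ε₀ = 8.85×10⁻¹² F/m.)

152 nC/m²

A = 807 cm² = 8.07×10⁻² m².
C = κε₀A/d = 4.98 × 8.85×10⁻¹² × 8.07×10⁻² / 1.92×10⁻³ = 1.85×10⁻⁹ F.
σ = Q/A = CV/A = 1.85×10⁻⁹ × 6.62 / 8.07×10⁻² = 1.52×10⁻⁷ C/m².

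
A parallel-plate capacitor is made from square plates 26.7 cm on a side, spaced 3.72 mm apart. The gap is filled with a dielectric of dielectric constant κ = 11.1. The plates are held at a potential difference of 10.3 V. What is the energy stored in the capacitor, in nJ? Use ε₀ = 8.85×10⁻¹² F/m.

U ≈ 99.9 nJ

A = (26.7 cm)² = 7.13×10⁻² m².
C = κε₀A/d = 11.1 × 8.85×10⁻¹² × 7.13×10⁻² / 3.72×10⁻³ = 1.88×10⁻⁹ F.
U = ½CV² = ½ × 1.88×10⁻⁹ × (10.3)² = 9.99×10⁻⁸ J.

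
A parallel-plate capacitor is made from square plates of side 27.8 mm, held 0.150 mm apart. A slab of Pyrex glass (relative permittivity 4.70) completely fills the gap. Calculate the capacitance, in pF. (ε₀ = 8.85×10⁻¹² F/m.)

C ≈ 214 pF

A = (27.8 mm)² = 7.73×10⁻⁴ m².
C = κε₀A/d = 4.70 × 8.85×10⁻¹² × 7.73×10⁻⁴ / 1.50×10⁻⁴ = 2.14×10⁻¹⁰ F.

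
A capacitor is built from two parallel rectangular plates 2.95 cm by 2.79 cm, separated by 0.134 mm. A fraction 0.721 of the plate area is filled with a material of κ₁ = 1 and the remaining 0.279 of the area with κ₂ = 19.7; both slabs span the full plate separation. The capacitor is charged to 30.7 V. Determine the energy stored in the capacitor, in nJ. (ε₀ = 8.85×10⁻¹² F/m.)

U ≈ 159 nJ

A = 2.95 × 2.79 cm² = 8.23×10⁻⁴ m².
Side-by-side slabs ⇒ two capacitors in parallel, each spanning the full gap.
C₁ = κ₁ε₀A₁/d = 1.00 × 8.85×10⁻¹² × 5.93×10⁻⁴ / 1.34×10⁻⁴ = 3.92×10⁻¹¹ F.
C₂ = κ₂ε₀A₂/d = 19.7 × 8.85×10⁻¹² × 2.30×10⁻⁴ / 1.34×10⁻⁴ = 2.99×10⁻¹⁰ F.
C = C₁ + C₂ = 3.38×10⁻¹⁰ F.
U = ½CV² = ½ × 3.38×10⁻¹⁰ × (30.7)² = 1.59×10⁻⁷ J.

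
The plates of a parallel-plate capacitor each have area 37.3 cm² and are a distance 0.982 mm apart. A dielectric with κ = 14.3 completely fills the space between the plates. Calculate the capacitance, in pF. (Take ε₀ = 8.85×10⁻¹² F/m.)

481 pF

A = 37.3 cm² = 3.73×10⁻³ m².
C = κε₀A/d = 14.3 × 8.85×10⁻¹² × 3.73×10⁻³ / 9.82×10⁻⁴ = 4.81×10⁻¹⁰ F.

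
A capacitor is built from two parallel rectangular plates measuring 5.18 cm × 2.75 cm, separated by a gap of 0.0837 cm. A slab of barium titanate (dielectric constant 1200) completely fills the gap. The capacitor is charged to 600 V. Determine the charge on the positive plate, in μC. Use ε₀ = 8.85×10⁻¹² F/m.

A = 5.18 × 2.75 cm² = 1.42×10⁻³ m².
C = κε₀A/d = 1200 × 8.85×10⁻¹² × 1.42×10⁻³ / 8.37×10⁻⁴ = 1.81×10⁻⁸ F.
Q = CV = 1.81×10⁻⁸ × 600 = 1.08×10⁻⁵ C.

10.8 μC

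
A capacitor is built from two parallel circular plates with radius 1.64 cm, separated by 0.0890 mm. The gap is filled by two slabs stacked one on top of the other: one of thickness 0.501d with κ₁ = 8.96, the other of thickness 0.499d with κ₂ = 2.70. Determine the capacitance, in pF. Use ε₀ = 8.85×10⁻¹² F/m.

A = π(1.64 cm)² = 8.45×10⁻⁴ m².
Stacked slabs ⇒ two capacitors in series, each with the full plate area.
C₁ = κ₁ε₀A/d₁ = 8.96 × 8.85×10⁻¹² × 8.45×10⁻⁴ / 4.46×10⁻⁵ = 1.50×10⁻⁹ F.
C₂ = κ₂ε₀A/d₂ = 2.70 × 8.85×10⁻¹² × 8.45×10⁻⁴ / 4.44×10⁻⁵ = 4.55×10⁻¹⁰ F.
C = (1/C₁ + 1/C₂)⁻¹ = 3.49×10⁻¹⁰ F.

C ≈ 349 pF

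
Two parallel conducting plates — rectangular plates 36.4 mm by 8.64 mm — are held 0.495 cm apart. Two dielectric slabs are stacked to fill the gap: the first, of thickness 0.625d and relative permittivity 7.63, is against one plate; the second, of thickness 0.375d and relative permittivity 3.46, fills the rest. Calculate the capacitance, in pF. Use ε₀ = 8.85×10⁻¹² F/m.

C ≈ 2.95 pF

A = 36.4 × 8.64 mm² = 3.14×10⁻⁴ m².
Stacked slabs ⇒ two capacitors in series, each with the full plate area.
C₁ = κ₁ε₀A/d₁ = 7.63 × 8.85×10⁻¹² × 3.14×10⁻⁴ / 3.09×10⁻³ = 6.86×10⁻¹² F.
C₂ = κ₂ε₀A/d₂ = 3.46 × 8.85×10⁻¹² × 3.14×10⁻⁴ / 1.86×10⁻³ = 5.19×10⁻¹² F.
C = (1/C₁ + 1/C₂)⁻¹ = 2.95×10⁻¹² F.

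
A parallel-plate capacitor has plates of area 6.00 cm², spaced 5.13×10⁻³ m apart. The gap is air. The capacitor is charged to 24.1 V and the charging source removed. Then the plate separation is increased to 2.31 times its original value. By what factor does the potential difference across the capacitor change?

Isolated ⇒ Q is held fixed.
C₂ = 0.433 C₁ and V = Q/C, so V₂/V₁ = C₁/C₂ = 2.31.

V₂/V₁ ≈ 2.31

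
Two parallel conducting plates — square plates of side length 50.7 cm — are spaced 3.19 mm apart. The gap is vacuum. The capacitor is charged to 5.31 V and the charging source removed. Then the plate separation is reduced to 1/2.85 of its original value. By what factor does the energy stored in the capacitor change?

U₂/U₁ ≈ 0.351

Isolated ⇒ Q is held fixed.
C₂ = 2.85 C₁ and U = Q²/(2C), so U₂/U₁ = C₁/C₂ = 0.351.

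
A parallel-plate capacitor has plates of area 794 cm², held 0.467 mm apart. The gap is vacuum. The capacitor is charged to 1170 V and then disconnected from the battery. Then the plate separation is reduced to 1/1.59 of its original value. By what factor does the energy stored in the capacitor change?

0.629

Isolated ⇒ Q is held fixed.
C₂ = 1.59 C₁ and U = Q²/(2C), so U₂/U₁ = C₁/C₂ = 0.629.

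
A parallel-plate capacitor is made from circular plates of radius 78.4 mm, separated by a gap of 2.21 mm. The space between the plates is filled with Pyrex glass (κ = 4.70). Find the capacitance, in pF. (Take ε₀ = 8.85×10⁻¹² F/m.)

A = π(78.4 mm)² = 1.93×10⁻² m².
C = κε₀A/d = 4.70 × 8.85×10⁻¹² × 1.93×10⁻² / 2.21×10⁻³ = 3.63×10⁻¹⁰ F.

C ≈ 363 pF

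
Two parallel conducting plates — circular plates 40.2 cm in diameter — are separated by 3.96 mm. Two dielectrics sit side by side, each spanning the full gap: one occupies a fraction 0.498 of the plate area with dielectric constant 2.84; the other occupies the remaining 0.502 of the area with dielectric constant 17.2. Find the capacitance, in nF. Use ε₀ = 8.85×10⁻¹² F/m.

A = π(40.2/2 cm)² = 0.127 m².
Side-by-side slabs ⇒ two capacitors in parallel, each spanning the full gap.
C₁ = κ₁ε₀A₁/d = 2.84 × 8.85×10⁻¹² × 6.32×10⁻² / 3.96×10⁻³ = 4.01×10⁻¹⁰ F.
C₂ = κ₂ε₀A₂/d = 17.2 × 8.85×10⁻¹² × 6.37×10⁻² / 3.96×10⁻³ = 2.45×10⁻⁹ F.
C = C₁ + C₂ = 2.85×10⁻⁹ F.

C ≈ 2.85 nF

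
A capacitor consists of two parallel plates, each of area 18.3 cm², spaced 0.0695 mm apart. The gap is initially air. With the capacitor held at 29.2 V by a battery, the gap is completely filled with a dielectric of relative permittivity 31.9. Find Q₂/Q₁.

Battery connected ⇒ V is held fixed.
C₂ = 31.9 C₁ and Q = CV, so Q₂/Q₁ = C₂/C₁ = 31.9.

31.9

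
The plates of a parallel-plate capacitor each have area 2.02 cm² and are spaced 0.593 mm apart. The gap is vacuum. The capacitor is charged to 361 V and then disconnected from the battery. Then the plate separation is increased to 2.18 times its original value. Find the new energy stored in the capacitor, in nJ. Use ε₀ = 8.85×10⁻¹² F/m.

428 nJ

A = 2.02 cm² = 2.02×10⁻⁴ m².
Initially C₁ = ε₀A/d = 8.85×10⁻¹² × 2.02×10⁻⁴ / 5.93×10⁻⁴ = 3.01×10⁻¹² F.
U₁ = 1.96×10⁻⁷ J.
Isolated ⇒ Q is held fixed. C₂ = 0.459 C₁ and U = Q²/(2C), so U₂/U₁ = C₁/C₂ = 2.18.
U₂ = 2.18 × 1.96×10⁻⁷ = 4.28×10⁻⁷ J.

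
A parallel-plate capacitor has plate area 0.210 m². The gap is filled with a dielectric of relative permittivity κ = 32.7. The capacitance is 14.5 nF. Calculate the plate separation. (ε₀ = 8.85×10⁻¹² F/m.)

d = κε₀A/C = 32.7 × 8.85×10⁻¹² × 0.210 / 1.45×10⁻⁸ = 4.19×10⁻³ m.

d ≈ 4.19 mm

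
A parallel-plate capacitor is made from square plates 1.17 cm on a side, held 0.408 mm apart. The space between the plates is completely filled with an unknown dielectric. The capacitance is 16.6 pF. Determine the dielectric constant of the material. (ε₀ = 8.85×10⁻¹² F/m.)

A = (1.17 cm)² = 1.37×10⁻⁴ m².
κ = Cd/(ε₀A) = 1.66×10⁻¹¹ × 4.08×10⁻⁴ / (8.85×10⁻¹² × 1.37×10⁻⁴) = 5.59.

5.59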